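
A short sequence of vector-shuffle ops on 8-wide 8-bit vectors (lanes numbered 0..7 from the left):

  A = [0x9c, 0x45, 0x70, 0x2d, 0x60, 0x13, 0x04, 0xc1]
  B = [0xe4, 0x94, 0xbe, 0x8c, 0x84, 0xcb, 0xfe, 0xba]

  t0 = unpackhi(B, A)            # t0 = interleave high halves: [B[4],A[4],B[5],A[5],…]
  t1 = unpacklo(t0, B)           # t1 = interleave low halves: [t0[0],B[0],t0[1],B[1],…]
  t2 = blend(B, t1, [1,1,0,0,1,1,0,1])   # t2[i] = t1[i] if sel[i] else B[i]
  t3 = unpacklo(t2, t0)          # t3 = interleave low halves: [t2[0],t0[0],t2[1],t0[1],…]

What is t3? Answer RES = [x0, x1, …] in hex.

→ t0 |84|60|cb|13|fe|04|ba|c1|
→ t1 |84|e4|60|94|cb|be|13|8c|
→ t2 |84|e4|be|8c|cb|be|fe|8c|
→ t3 |84|84|e4|60|be|cb|8c|13|

RES = [ 0x84  0x84  0xe4  0x60  0xbe  0xcb  0x8c  0x13 ]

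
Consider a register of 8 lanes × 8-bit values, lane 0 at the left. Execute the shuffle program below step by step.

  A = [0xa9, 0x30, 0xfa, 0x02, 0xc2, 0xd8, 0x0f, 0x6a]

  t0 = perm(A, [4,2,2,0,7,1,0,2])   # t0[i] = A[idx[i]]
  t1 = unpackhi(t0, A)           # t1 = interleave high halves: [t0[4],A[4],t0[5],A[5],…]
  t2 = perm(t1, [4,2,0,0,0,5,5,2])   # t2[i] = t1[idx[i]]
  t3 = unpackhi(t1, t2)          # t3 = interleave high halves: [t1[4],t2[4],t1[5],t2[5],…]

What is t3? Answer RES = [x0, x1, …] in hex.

RES = [ 0xa9  0x6a  0x0f  0x0f  0xfa  0x0f  0x6a  0x30 ]

→ t0 |c2|fa|fa|a9|6a|30|a9|fa|
→ t1 |6a|c2|30|d8|a9|0f|fa|6a|
→ t2 |a9|30|6a|6a|6a|0f|0f|30|
→ t3 |a9|6a|0f|0f|fa|0f|6a|30|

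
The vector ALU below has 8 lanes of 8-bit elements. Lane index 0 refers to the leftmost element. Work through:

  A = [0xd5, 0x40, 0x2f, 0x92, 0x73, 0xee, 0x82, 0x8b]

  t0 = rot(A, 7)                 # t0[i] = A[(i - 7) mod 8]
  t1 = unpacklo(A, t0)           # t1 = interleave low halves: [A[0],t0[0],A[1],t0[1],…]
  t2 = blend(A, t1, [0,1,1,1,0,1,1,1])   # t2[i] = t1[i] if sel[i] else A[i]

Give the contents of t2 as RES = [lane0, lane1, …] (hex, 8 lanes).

t0 = [0x40, 0x2f, 0x92, 0x73, 0xee, 0x82, 0x8b, 0xd5]
t1 = [0xd5, 0x40, 0x40, 0x2f, 0x2f, 0x92, 0x92, 0x73]
t2 = [0xd5, 0x40, 0x40, 0x2f, 0x73, 0x92, 0x92, 0x73]

RES = [0xd5, 0x40, 0x40, 0x2f, 0x73, 0x92, 0x92, 0x73]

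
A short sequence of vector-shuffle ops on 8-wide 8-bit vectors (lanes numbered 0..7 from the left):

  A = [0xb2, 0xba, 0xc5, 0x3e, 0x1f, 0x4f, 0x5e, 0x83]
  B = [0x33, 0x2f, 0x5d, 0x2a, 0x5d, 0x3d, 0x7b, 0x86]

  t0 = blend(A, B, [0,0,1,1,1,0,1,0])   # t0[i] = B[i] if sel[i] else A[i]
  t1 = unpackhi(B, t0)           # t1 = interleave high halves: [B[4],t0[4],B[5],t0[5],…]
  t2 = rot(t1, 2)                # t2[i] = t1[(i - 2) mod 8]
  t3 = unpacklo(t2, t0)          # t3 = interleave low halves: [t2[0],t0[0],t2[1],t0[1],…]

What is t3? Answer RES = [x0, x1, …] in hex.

RES = [ 0x86  0xb2  0x83  0xba  0x5d  0x5d  0x5d  0x2a ]

t0 = [0xb2, 0xba, 0x5d, 0x2a, 0x5d, 0x4f, 0x7b, 0x83]
t1 = [0x5d, 0x5d, 0x3d, 0x4f, 0x7b, 0x7b, 0x86, 0x83]
t2 = [0x86, 0x83, 0x5d, 0x5d, 0x3d, 0x4f, 0x7b, 0x7b]
t3 = [0x86, 0xb2, 0x83, 0xba, 0x5d, 0x5d, 0x5d, 0x2a]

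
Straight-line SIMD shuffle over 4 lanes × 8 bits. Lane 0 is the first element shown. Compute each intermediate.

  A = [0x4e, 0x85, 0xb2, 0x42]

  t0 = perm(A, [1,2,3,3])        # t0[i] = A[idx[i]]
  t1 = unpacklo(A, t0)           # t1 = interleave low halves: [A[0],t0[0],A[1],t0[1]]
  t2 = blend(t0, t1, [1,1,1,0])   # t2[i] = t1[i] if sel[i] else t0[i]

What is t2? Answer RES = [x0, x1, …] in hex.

RES = [0x4e, 0x85, 0x85, 0x42]

→ t0 |85|b2|42|42|
→ t1 |4e|85|85|b2|
→ t2 |4e|85|85|42|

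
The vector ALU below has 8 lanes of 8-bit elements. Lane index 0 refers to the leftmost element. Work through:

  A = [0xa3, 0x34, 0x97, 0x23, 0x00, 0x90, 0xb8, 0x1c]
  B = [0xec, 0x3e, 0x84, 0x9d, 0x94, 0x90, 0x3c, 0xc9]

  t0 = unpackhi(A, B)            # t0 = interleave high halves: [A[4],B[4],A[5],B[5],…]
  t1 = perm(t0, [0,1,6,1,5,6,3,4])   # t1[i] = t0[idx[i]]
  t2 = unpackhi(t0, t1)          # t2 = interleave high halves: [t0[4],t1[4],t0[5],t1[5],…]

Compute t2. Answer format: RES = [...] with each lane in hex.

t0 = [0x00, 0x94, 0x90, 0x90, 0xb8, 0x3c, 0x1c, 0xc9]
t1 = [0x00, 0x94, 0x1c, 0x94, 0x3c, 0x1c, 0x90, 0xb8]
t2 = [0xb8, 0x3c, 0x3c, 0x1c, 0x1c, 0x90, 0xc9, 0xb8]

RES = [ 0xb8  0x3c  0x3c  0x1c  0x1c  0x90  0xc9  0xb8 ]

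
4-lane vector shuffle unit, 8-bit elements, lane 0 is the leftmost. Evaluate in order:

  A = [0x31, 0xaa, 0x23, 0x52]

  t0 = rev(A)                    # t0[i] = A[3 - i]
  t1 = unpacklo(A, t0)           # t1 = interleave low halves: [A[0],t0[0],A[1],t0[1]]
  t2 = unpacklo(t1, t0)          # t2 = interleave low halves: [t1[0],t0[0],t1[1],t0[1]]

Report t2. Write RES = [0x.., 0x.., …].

RES = [ 0x31  0x52  0x52  0x23 ]

→ t0 |52|23|aa|31|
→ t1 |31|52|aa|23|
→ t2 |31|52|52|23|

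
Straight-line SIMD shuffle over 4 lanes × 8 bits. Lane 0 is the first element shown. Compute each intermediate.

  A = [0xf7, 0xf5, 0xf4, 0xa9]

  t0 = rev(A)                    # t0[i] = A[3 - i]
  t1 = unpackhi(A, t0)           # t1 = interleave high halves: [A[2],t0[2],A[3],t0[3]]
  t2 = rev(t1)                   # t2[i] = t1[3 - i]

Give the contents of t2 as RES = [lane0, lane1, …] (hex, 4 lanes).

RES = [ 0xf7  0xa9  0xf5  0xf4 ]

t0 = [0xa9, 0xf4, 0xf5, 0xf7]
t1 = [0xf4, 0xf5, 0xa9, 0xf7]
t2 = [0xf7, 0xa9, 0xf5, 0xf4]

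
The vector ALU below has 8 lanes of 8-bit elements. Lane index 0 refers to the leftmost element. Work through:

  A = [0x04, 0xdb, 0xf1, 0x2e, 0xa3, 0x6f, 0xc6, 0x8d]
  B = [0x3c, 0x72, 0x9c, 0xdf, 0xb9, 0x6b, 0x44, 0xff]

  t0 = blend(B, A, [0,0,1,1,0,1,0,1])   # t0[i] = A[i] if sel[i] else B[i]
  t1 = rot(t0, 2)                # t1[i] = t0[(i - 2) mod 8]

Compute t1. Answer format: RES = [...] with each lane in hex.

RES = [ 0x44  0x8d  0x3c  0x72  0xf1  0x2e  0xb9  0x6f ]

t0 = [0x3c, 0x72, 0xf1, 0x2e, 0xb9, 0x6f, 0x44, 0x8d]
t1 = [0x44, 0x8d, 0x3c, 0x72, 0xf1, 0x2e, 0xb9, 0x6f]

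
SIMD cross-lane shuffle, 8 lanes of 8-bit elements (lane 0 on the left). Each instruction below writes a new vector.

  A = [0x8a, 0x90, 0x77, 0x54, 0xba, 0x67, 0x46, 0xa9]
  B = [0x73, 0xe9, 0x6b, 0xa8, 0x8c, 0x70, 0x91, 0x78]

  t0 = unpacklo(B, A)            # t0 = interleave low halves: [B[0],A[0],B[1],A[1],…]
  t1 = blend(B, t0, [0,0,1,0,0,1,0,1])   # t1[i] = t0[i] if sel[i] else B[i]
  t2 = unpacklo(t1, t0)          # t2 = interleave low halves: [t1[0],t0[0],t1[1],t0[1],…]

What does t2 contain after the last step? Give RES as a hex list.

RES = [ 0x73  0x73  0xe9  0x8a  0xe9  0xe9  0xa8  0x90 ]

→ t0 |73|8a|e9|90|6b|77|a8|54|
→ t1 |73|e9|e9|a8|8c|77|91|54|
→ t2 |73|73|e9|8a|e9|e9|a8|90|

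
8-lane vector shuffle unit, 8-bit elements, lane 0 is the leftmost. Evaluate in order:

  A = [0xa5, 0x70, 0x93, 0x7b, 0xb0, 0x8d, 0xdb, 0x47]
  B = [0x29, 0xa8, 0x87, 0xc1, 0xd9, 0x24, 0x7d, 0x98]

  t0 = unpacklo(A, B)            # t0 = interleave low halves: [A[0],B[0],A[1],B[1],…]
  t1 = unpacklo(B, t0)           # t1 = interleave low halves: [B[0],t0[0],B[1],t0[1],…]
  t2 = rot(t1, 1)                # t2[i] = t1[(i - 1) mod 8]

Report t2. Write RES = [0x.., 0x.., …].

RES = [ 0xa8  0x29  0xa5  0xa8  0x29  0x87  0x70  0xc1 ]

  t0: a5 29 70 a8 93 87 7b c1
  t1: 29 a5 a8 29 87 70 c1 a8
  t2: a8 29 a5 a8 29 87 70 c1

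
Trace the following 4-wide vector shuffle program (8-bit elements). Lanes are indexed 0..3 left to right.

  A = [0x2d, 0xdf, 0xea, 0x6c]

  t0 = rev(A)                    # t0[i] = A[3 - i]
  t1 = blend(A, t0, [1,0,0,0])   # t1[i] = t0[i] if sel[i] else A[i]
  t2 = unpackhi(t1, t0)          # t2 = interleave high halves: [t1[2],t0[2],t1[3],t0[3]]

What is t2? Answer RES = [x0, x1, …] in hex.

→ t0 |6c|ea|df|2d|
→ t1 |6c|df|ea|6c|
→ t2 |ea|df|6c|2d|

RES = [0xea, 0xdf, 0x6c, 0x2d]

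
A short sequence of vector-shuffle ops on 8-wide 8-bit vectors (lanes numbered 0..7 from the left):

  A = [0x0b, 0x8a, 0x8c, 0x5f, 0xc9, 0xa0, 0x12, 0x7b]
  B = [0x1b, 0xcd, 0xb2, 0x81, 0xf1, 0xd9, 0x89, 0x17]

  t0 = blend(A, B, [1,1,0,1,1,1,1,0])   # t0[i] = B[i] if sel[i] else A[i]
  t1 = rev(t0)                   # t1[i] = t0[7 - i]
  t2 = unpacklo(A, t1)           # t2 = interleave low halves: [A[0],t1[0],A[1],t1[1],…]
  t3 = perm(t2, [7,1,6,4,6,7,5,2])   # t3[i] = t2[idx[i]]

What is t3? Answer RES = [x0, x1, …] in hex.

RES = [ 0xf1  0x7b  0x5f  0x8c  0x5f  0xf1  0xd9  0x8a ]

t0 = [0x1b, 0xcd, 0x8c, 0x81, 0xf1, 0xd9, 0x89, 0x7b]
t1 = [0x7b, 0x89, 0xd9, 0xf1, 0x81, 0x8c, 0xcd, 0x1b]
t2 = [0x0b, 0x7b, 0x8a, 0x89, 0x8c, 0xd9, 0x5f, 0xf1]
t3 = [0xf1, 0x7b, 0x5f, 0x8c, 0x5f, 0xf1, 0xd9, 0x8a]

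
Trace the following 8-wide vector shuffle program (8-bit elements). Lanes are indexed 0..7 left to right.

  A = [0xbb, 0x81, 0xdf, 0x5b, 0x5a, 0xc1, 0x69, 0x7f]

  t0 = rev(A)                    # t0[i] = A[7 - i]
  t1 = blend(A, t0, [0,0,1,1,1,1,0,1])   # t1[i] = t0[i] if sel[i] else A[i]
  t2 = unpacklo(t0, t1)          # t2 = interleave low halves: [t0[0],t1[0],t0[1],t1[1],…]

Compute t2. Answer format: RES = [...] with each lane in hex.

RES = [0x7f, 0xbb, 0x69, 0x81, 0xc1, 0xc1, 0x5a, 0x5a]

t0 = [0x7f, 0x69, 0xc1, 0x5a, 0x5b, 0xdf, 0x81, 0xbb]
t1 = [0xbb, 0x81, 0xc1, 0x5a, 0x5b, 0xdf, 0x69, 0xbb]
t2 = [0x7f, 0xbb, 0x69, 0x81, 0xc1, 0xc1, 0x5a, 0x5a]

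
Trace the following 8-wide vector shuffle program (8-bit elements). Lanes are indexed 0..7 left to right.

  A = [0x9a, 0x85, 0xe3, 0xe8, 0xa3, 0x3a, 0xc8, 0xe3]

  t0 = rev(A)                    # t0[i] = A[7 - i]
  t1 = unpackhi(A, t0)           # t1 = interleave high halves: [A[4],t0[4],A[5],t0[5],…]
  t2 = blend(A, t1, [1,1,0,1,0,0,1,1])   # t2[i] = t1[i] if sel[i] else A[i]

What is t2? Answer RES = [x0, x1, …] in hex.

RES = [0xa3, 0xe8, 0xe3, 0xe3, 0xa3, 0x3a, 0xe3, 0x9a]

  t0: e3 c8 3a a3 e8 e3 85 9a
  t1: a3 e8 3a e3 c8 85 e3 9a
  t2: a3 e8 e3 e3 a3 3a e3 9a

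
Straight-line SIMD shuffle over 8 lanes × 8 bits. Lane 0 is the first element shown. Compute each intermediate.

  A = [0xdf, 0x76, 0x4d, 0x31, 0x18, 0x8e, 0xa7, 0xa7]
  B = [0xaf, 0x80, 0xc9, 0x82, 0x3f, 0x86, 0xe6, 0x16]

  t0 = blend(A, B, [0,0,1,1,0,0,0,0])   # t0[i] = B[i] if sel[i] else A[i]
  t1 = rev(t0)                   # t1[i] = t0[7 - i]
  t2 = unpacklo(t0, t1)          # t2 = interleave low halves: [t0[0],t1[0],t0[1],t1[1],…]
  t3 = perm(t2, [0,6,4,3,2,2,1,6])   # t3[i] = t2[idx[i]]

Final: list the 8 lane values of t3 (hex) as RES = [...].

RES = [ 0xdf  0x82  0xc9  0xa7  0x76  0x76  0xa7  0x82 ]

t0 = [0xdf, 0x76, 0xc9, 0x82, 0x18, 0x8e, 0xa7, 0xa7]
t1 = [0xa7, 0xa7, 0x8e, 0x18, 0x82, 0xc9, 0x76, 0xdf]
t2 = [0xdf, 0xa7, 0x76, 0xa7, 0xc9, 0x8e, 0x82, 0x18]
t3 = [0xdf, 0x82, 0xc9, 0xa7, 0x76, 0x76, 0xa7, 0x82]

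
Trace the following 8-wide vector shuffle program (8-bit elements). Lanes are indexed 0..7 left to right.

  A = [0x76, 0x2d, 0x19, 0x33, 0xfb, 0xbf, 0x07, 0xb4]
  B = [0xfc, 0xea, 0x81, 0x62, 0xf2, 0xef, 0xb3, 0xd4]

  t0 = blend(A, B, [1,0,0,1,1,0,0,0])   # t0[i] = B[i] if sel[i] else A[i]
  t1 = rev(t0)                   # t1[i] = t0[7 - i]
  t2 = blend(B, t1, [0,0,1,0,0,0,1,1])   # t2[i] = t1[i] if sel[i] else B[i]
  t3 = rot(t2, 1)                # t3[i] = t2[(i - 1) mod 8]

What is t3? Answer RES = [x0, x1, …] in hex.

RES = [ 0xfc  0xfc  0xea  0xbf  0x62  0xf2  0xef  0x2d ]

t0 = [0xfc, 0x2d, 0x19, 0x62, 0xf2, 0xbf, 0x07, 0xb4]
t1 = [0xb4, 0x07, 0xbf, 0xf2, 0x62, 0x19, 0x2d, 0xfc]
t2 = [0xfc, 0xea, 0xbf, 0x62, 0xf2, 0xef, 0x2d, 0xfc]
t3 = [0xfc, 0xfc, 0xea, 0xbf, 0x62, 0xf2, 0xef, 0x2d]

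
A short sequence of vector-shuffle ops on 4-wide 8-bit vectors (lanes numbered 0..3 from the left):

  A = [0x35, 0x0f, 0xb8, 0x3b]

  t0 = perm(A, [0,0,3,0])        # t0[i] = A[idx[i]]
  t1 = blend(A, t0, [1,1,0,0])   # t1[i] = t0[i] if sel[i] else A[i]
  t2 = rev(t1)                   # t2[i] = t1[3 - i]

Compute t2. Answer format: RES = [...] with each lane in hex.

→ t0 |35|35|3b|35|
→ t1 |35|35|b8|3b|
→ t2 |3b|b8|35|35|

RES = [0x3b, 0xb8, 0x35, 0x35]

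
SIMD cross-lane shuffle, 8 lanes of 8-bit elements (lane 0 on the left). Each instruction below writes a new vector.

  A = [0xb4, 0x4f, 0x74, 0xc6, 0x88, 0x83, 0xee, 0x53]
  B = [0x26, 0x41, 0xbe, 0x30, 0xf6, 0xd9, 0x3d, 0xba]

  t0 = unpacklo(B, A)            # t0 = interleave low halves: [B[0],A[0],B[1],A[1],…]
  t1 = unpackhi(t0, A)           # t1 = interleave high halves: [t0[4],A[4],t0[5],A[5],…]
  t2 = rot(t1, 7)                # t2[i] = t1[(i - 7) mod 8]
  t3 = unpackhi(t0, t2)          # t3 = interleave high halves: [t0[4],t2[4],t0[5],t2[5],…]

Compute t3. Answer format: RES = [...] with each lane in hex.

  t0: 26 b4 41 4f be 74 30 c6
  t1: be 88 74 83 30 ee c6 53
  t2: 88 74 83 30 ee c6 53 be
  t3: be ee 74 c6 30 53 c6 be

RES = [0xbe, 0xee, 0x74, 0xc6, 0x30, 0x53, 0xc6, 0xbe]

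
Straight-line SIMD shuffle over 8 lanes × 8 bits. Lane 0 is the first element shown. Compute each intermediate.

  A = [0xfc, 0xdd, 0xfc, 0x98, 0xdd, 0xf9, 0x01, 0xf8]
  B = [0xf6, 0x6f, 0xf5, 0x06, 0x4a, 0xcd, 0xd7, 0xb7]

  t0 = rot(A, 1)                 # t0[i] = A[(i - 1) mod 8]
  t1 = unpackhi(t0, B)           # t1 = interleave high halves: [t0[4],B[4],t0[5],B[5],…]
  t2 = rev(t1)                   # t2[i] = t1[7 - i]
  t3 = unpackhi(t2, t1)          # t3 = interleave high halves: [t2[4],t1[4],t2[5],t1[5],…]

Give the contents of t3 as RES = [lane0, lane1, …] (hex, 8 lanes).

RES = [ 0xcd  0xf9  0xdd  0xd7  0x4a  0x01  0x98  0xb7 ]

→ t0 |f8|fc|dd|fc|98|dd|f9|01|
→ t1 |98|4a|dd|cd|f9|d7|01|b7|
→ t2 |b7|01|d7|f9|cd|dd|4a|98|
→ t3 |cd|f9|dd|d7|4a|01|98|b7|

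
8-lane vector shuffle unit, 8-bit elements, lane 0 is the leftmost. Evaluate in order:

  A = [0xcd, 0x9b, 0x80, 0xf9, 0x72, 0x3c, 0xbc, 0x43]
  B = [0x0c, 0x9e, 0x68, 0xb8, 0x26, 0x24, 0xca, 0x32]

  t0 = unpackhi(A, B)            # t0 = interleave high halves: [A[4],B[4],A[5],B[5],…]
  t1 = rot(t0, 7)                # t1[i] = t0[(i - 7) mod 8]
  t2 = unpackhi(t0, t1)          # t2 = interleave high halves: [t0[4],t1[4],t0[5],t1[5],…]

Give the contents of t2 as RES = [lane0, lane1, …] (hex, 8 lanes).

→ t0 |72|26|3c|24|bc|ca|43|32|
→ t1 |26|3c|24|bc|ca|43|32|72|
→ t2 |bc|ca|ca|43|43|32|32|72|

RES = [ 0xbc  0xca  0xca  0x43  0x43  0x32  0x32  0x72 ]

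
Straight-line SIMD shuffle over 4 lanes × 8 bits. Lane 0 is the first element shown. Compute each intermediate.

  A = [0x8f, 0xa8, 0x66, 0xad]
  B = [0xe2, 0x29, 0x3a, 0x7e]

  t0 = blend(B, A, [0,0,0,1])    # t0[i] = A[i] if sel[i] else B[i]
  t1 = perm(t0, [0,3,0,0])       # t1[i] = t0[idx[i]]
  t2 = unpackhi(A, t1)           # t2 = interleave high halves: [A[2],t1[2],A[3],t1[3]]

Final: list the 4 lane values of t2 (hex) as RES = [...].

t0 = [0xe2, 0x29, 0x3a, 0xad]
t1 = [0xe2, 0xad, 0xe2, 0xe2]
t2 = [0x66, 0xe2, 0xad, 0xe2]

RES = [ 0x66  0xe2  0xad  0xe2 ]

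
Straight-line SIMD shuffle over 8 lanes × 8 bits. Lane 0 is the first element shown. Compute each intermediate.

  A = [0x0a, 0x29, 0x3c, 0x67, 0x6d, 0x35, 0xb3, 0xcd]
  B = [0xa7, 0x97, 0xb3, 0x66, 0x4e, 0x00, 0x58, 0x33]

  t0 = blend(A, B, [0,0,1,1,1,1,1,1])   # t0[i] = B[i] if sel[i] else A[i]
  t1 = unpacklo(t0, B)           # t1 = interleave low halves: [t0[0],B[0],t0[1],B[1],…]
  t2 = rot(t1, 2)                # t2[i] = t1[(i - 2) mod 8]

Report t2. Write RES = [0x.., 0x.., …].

  t0: 0a 29 b3 66 4e 00 58 33
  t1: 0a a7 29 97 b3 b3 66 66
  t2: 66 66 0a a7 29 97 b3 b3

RES = [0x66, 0x66, 0x0a, 0xa7, 0x29, 0x97, 0xb3, 0xb3]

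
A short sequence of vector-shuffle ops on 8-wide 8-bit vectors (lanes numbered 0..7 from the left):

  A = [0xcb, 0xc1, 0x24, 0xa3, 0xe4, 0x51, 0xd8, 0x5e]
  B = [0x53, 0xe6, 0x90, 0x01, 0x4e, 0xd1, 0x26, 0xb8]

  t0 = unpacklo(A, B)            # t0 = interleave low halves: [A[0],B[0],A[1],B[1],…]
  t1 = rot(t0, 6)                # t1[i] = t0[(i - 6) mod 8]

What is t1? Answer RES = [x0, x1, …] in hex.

→ t0 |cb|53|c1|e6|24|90|a3|01|
→ t1 |c1|e6|24|90|a3|01|cb|53|

RES = [0xc1, 0xe6, 0x24, 0x90, 0xa3, 0x01, 0xcb, 0x53]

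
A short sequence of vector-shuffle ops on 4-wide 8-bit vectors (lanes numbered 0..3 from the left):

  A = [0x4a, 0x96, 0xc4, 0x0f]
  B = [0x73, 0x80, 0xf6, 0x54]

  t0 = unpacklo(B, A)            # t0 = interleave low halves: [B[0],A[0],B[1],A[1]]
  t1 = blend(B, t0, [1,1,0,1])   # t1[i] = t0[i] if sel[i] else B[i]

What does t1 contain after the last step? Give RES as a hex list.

RES = [ 0x73  0x4a  0xf6  0x96 ]

  t0: 73 4a 80 96
  t1: 73 4a f6 96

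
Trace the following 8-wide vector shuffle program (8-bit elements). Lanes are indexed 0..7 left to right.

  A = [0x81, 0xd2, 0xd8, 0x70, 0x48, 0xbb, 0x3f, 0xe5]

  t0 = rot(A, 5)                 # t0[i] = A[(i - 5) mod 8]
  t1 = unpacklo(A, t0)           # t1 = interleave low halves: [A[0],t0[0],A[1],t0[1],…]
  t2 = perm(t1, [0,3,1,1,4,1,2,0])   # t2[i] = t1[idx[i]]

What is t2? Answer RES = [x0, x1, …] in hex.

→ t0 |70|48|bb|3f|e5|81|d2|d8|
→ t1 |81|70|d2|48|d8|bb|70|3f|
→ t2 |81|48|70|70|d8|70|d2|81|

RES = [ 0x81  0x48  0x70  0x70  0xd8  0x70  0xd2  0x81 ]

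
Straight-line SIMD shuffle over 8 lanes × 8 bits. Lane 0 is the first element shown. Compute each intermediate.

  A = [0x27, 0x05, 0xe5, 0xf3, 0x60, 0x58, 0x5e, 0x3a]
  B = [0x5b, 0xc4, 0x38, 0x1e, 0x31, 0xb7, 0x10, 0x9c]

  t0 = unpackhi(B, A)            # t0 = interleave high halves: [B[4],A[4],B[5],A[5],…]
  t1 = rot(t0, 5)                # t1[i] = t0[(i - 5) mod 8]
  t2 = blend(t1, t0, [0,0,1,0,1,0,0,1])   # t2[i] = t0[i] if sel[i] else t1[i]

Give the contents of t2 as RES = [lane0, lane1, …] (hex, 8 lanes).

→ t0 |31|60|b7|58|10|5e|9c|3a|
→ t1 |58|10|5e|9c|3a|31|60|b7|
→ t2 |58|10|b7|9c|10|31|60|3a|

RES = [0x58, 0x10, 0xb7, 0x9c, 0x10, 0x31, 0x60, 0x3a]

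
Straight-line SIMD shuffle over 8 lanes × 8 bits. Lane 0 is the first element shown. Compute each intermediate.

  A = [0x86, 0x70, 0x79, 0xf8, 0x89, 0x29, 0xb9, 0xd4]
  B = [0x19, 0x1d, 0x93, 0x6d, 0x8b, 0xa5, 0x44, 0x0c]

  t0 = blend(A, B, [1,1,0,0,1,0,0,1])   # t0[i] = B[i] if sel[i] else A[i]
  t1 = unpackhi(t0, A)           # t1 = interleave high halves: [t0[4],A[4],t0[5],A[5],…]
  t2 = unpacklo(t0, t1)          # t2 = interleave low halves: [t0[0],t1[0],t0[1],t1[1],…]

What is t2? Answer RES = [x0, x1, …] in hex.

RES = [0x19, 0x8b, 0x1d, 0x89, 0x79, 0x29, 0xf8, 0x29]

→ t0 |19|1d|79|f8|8b|29|b9|0c|
→ t1 |8b|89|29|29|b9|b9|0c|d4|
→ t2 |19|8b|1d|89|79|29|f8|29|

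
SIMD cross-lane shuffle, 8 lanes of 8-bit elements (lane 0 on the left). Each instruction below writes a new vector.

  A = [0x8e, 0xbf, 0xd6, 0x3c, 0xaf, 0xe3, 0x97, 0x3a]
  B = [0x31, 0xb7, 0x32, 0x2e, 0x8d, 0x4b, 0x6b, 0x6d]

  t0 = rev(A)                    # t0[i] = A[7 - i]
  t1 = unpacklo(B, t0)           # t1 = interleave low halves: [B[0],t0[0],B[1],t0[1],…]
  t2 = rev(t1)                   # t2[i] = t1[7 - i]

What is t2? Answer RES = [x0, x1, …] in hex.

t0 = [0x3a, 0x97, 0xe3, 0xaf, 0x3c, 0xd6, 0xbf, 0x8e]
t1 = [0x31, 0x3a, 0xb7, 0x97, 0x32, 0xe3, 0x2e, 0xaf]
t2 = [0xaf, 0x2e, 0xe3, 0x32, 0x97, 0xb7, 0x3a, 0x31]

RES = [0xaf, 0x2e, 0xe3, 0x32, 0x97, 0xb7, 0x3a, 0x31]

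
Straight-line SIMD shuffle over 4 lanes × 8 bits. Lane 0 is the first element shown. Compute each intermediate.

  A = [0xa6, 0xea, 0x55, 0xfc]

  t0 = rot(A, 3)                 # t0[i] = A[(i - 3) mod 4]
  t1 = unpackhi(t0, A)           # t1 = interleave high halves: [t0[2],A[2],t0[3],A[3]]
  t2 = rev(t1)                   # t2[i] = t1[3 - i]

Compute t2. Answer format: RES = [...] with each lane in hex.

→ t0 |ea|55|fc|a6|
→ t1 |fc|55|a6|fc|
→ t2 |fc|a6|55|fc|

RES = [ 0xfc  0xa6  0x55  0xfc ]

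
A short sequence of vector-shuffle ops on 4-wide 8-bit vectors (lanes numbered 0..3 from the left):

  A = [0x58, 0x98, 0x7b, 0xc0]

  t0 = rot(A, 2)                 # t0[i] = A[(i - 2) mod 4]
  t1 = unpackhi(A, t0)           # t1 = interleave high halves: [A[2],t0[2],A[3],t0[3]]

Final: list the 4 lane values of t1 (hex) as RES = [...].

RES = [0x7b, 0x58, 0xc0, 0x98]

→ t0 |7b|c0|58|98|
→ t1 |7b|58|c0|98|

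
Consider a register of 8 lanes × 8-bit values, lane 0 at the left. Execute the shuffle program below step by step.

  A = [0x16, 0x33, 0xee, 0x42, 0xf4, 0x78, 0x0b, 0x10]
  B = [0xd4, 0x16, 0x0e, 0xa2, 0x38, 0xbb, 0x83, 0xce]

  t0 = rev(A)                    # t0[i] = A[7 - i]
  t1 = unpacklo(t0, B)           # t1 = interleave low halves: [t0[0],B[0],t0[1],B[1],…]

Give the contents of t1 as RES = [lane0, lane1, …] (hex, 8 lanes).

  t0: 10 0b 78 f4 42 ee 33 16
  t1: 10 d4 0b 16 78 0e f4 a2

RES = [0x10, 0xd4, 0x0b, 0x16, 0x78, 0x0e, 0xf4, 0xa2]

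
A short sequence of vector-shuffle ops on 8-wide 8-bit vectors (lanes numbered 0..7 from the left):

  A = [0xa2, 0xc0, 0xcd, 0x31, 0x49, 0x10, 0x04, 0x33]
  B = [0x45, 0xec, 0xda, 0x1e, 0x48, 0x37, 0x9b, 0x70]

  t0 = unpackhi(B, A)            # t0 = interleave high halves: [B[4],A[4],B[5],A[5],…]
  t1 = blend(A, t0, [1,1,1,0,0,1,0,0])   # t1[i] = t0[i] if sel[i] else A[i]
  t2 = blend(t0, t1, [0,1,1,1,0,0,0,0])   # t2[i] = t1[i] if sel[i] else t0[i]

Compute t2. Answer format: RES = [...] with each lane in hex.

→ t0 |48|49|37|10|9b|04|70|33|
→ t1 |48|49|37|31|49|04|04|33|
→ t2 |48|49|37|31|9b|04|70|33|

RES = [ 0x48  0x49  0x37  0x31  0x9b  0x04  0x70  0x33 ]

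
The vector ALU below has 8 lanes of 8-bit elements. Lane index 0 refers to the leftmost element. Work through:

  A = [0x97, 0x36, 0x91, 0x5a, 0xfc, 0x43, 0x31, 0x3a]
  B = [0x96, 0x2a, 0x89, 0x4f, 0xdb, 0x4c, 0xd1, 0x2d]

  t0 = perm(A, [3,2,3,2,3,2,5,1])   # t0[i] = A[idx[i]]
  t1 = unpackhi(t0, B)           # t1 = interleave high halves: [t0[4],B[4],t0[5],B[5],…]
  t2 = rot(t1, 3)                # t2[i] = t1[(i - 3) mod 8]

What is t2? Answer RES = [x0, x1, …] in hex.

t0 = [0x5a, 0x91, 0x5a, 0x91, 0x5a, 0x91, 0x43, 0x36]
t1 = [0x5a, 0xdb, 0x91, 0x4c, 0x43, 0xd1, 0x36, 0x2d]
t2 = [0xd1, 0x36, 0x2d, 0x5a, 0xdb, 0x91, 0x4c, 0x43]

RES = [0xd1, 0x36, 0x2d, 0x5a, 0xdb, 0x91, 0x4c, 0x43]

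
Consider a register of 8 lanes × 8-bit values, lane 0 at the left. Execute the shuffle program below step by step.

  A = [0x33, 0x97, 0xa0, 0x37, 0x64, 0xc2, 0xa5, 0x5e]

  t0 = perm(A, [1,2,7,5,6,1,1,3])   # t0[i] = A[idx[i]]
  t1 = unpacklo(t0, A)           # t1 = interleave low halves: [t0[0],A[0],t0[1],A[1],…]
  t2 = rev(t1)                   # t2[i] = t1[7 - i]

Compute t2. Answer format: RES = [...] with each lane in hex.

t0 = [0x97, 0xa0, 0x5e, 0xc2, 0xa5, 0x97, 0x97, 0x37]
t1 = [0x97, 0x33, 0xa0, 0x97, 0x5e, 0xa0, 0xc2, 0x37]
t2 = [0x37, 0xc2, 0xa0, 0x5e, 0x97, 0xa0, 0x33, 0x97]

RES = [ 0x37  0xc2  0xa0  0x5e  0x97  0xa0  0x33  0x97 ]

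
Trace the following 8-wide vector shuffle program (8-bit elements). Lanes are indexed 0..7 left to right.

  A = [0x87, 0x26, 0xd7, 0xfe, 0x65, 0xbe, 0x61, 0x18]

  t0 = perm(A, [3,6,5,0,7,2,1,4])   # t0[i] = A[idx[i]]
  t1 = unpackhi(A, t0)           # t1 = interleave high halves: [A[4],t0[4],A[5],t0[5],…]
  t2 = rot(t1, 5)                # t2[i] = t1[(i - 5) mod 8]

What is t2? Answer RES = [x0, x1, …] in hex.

RES = [0xd7, 0x61, 0x26, 0x18, 0x65, 0x65, 0x18, 0xbe]

  t0: fe 61 be 87 18 d7 26 65
  t1: 65 18 be d7 61 26 18 65
  t2: d7 61 26 18 65 65 18 be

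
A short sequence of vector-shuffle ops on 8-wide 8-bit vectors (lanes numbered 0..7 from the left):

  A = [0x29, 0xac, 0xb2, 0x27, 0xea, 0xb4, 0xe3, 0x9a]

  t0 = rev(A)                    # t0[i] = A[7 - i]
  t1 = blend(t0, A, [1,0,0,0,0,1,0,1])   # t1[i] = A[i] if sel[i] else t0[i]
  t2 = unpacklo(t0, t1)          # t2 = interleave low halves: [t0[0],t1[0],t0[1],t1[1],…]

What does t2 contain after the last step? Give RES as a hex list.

RES = [ 0x9a  0x29  0xe3  0xe3  0xb4  0xb4  0xea  0xea ]

  t0: 9a e3 b4 ea 27 b2 ac 29
  t1: 29 e3 b4 ea 27 b4 ac 9a
  t2: 9a 29 e3 e3 b4 b4 ea ea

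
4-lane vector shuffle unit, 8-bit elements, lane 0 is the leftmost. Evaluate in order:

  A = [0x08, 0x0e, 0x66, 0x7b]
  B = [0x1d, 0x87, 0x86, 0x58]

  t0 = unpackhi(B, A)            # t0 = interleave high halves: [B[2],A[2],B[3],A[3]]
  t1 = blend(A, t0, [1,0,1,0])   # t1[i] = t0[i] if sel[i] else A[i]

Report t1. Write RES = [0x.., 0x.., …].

  t0: 86 66 58 7b
  t1: 86 0e 58 7b

RES = [0x86, 0x0e, 0x58, 0x7b]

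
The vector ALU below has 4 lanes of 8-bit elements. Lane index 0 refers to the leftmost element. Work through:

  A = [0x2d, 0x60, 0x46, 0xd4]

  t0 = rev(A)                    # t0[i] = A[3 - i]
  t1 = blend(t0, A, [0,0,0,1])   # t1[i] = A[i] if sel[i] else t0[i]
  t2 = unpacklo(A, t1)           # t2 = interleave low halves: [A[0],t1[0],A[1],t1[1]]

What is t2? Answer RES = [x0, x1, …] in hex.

RES = [0x2d, 0xd4, 0x60, 0x46]

t0 = [0xd4, 0x46, 0x60, 0x2d]
t1 = [0xd4, 0x46, 0x60, 0xd4]
t2 = [0x2d, 0xd4, 0x60, 0x46]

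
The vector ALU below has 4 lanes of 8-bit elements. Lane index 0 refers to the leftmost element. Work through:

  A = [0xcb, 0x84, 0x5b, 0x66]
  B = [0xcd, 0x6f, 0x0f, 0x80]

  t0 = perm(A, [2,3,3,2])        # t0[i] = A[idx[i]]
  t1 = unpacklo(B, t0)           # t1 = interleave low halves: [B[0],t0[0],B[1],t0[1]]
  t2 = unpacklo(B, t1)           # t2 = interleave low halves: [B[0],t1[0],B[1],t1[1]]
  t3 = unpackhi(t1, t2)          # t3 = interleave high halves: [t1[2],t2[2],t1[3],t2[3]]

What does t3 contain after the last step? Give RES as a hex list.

RES = [ 0x6f  0x6f  0x66  0x5b ]

t0 = [0x5b, 0x66, 0x66, 0x5b]
t1 = [0xcd, 0x5b, 0x6f, 0x66]
t2 = [0xcd, 0xcd, 0x6f, 0x5b]
t3 = [0x6f, 0x6f, 0x66, 0x5b]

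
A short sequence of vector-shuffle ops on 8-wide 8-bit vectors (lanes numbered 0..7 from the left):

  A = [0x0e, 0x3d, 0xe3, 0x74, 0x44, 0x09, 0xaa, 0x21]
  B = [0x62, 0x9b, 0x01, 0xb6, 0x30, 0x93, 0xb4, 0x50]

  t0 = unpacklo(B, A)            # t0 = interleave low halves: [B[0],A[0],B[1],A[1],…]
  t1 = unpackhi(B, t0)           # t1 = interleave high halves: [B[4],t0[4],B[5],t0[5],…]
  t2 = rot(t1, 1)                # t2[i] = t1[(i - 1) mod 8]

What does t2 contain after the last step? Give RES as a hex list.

RES = [ 0x74  0x30  0x01  0x93  0xe3  0xb4  0xb6  0x50 ]

→ t0 |62|0e|9b|3d|01|e3|b6|74|
→ t1 |30|01|93|e3|b4|b6|50|74|
→ t2 |74|30|01|93|e3|b4|b6|50|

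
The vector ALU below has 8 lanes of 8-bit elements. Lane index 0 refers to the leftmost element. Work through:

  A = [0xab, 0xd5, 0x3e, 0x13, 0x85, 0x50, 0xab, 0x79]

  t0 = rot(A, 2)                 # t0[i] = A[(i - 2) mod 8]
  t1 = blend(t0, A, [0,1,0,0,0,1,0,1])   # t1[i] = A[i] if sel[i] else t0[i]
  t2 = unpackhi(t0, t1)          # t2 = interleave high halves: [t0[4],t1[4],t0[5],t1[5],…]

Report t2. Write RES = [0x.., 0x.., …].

RES = [0x3e, 0x3e, 0x13, 0x50, 0x85, 0x85, 0x50, 0x79]

  t0: ab 79 ab d5 3e 13 85 50
  t1: ab d5 ab d5 3e 50 85 79
  t2: 3e 3e 13 50 85 85 50 79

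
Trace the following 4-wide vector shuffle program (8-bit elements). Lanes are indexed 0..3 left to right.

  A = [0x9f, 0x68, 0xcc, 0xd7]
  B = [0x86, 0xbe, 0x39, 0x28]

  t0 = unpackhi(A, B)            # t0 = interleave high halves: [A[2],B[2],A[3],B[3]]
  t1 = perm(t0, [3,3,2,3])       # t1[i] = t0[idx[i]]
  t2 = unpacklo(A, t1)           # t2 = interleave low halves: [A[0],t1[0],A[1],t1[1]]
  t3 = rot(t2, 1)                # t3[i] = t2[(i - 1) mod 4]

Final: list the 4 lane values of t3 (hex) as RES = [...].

RES = [0x28, 0x9f, 0x28, 0x68]

  t0: cc 39 d7 28
  t1: 28 28 d7 28
  t2: 9f 28 68 28
  t3: 28 9f 28 68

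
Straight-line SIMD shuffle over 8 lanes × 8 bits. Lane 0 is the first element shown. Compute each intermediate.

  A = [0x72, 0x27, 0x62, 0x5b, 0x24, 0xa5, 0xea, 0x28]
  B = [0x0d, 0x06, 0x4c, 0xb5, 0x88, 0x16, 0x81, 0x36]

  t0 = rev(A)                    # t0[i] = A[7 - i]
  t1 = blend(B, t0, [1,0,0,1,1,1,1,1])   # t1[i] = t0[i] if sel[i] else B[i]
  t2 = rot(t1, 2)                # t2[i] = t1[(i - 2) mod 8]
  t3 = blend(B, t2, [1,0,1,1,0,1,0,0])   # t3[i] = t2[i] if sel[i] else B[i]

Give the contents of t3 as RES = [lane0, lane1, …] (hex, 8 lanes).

  t0: 28 ea a5 24 5b 62 27 72
  t1: 28 06 4c 24 5b 62 27 72
  t2: 27 72 28 06 4c 24 5b 62
  t3: 27 06 28 06 88 24 81 36

RES = [ 0x27  0x06  0x28  0x06  0x88  0x24  0x81  0x36 ]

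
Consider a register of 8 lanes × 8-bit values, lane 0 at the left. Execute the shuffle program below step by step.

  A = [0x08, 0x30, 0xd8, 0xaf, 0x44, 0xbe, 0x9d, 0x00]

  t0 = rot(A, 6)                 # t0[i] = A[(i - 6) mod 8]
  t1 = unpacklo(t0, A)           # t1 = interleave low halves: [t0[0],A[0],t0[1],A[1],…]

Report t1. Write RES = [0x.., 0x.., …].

RES = [ 0xd8  0x08  0xaf  0x30  0x44  0xd8  0xbe  0xaf ]

→ t0 |d8|af|44|be|9d|00|08|30|
→ t1 |d8|08|af|30|44|d8|be|af|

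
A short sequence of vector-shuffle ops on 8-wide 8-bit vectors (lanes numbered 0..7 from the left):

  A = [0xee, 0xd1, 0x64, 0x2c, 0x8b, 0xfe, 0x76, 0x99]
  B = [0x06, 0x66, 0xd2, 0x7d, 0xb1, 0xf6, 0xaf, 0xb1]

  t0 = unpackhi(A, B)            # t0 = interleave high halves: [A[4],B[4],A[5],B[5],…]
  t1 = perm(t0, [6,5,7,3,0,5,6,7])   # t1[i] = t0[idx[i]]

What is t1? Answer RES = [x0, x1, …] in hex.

  t0: 8b b1 fe f6 76 af 99 b1
  t1: 99 af b1 f6 8b af 99 b1

RES = [ 0x99  0xaf  0xb1  0xf6  0x8b  0xaf  0x99  0xb1 ]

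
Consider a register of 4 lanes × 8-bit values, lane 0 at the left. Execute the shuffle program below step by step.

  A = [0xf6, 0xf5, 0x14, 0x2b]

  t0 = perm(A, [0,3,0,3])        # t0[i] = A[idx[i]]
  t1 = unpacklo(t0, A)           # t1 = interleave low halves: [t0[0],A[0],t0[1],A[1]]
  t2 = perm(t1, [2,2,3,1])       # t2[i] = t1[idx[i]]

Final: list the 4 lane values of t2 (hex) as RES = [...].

RES = [ 0x2b  0x2b  0xf5  0xf6 ]

  t0: f6 2b f6 2b
  t1: f6 f6 2b f5
  t2: 2b 2b f5 f6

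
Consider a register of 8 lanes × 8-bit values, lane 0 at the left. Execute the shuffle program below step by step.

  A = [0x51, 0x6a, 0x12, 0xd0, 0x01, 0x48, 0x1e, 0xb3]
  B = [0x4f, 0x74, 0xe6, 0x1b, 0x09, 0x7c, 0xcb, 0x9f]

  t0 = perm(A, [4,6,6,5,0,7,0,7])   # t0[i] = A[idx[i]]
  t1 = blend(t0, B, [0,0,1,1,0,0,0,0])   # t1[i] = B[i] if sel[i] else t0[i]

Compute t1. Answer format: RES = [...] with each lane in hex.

→ t0 |01|1e|1e|48|51|b3|51|b3|
→ t1 |01|1e|e6|1b|51|b3|51|b3|

RES = [0x01, 0x1e, 0xe6, 0x1b, 0x51, 0xb3, 0x51, 0xb3]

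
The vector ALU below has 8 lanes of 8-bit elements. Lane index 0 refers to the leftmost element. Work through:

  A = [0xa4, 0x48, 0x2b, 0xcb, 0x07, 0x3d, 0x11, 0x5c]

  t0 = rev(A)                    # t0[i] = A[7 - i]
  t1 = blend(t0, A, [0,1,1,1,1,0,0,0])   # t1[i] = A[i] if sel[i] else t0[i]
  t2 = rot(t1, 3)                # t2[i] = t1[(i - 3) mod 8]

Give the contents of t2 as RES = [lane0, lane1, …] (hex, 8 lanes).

  t0: 5c 11 3d 07 cb 2b 48 a4
  t1: 5c 48 2b cb 07 2b 48 a4
  t2: 2b 48 a4 5c 48 2b cb 07

RES = [ 0x2b  0x48  0xa4  0x5c  0x48  0x2b  0xcb  0x07 ]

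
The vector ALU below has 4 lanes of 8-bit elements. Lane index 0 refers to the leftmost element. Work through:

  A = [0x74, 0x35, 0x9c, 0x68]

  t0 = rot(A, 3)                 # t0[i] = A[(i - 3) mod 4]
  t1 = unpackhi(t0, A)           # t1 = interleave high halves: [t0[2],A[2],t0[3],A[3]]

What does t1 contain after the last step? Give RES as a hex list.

  t0: 35 9c 68 74
  t1: 68 9c 74 68

RES = [ 0x68  0x9c  0x74  0x68 ]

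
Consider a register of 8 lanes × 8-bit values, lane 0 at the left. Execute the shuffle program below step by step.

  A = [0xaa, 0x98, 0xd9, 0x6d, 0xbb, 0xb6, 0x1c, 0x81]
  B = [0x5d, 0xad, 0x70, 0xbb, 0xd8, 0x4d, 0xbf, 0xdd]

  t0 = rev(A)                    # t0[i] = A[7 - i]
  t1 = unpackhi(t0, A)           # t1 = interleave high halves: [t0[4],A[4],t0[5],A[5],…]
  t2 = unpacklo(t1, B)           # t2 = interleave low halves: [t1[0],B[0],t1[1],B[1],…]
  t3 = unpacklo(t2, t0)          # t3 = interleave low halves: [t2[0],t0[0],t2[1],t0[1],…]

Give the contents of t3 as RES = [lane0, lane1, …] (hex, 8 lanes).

RES = [ 0x6d  0x81  0x5d  0x1c  0xbb  0xb6  0xad  0xbb ]

→ t0 |81|1c|b6|bb|6d|d9|98|aa|
→ t1 |6d|bb|d9|b6|98|1c|aa|81|
→ t2 |6d|5d|bb|ad|d9|70|b6|bb|
→ t3 |6d|81|5d|1c|bb|b6|ad|bb|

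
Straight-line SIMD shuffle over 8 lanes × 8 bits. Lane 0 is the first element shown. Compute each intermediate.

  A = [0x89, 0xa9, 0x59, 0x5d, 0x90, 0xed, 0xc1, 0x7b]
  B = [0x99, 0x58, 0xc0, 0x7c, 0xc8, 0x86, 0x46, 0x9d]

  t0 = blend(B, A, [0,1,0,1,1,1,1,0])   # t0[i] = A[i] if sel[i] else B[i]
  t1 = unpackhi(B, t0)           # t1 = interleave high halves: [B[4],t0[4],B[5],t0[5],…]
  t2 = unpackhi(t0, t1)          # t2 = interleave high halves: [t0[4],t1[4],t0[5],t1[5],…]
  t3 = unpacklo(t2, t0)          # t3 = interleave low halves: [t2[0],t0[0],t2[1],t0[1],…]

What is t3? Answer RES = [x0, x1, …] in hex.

→ t0 |99|a9|c0|5d|90|ed|c1|9d|
→ t1 |c8|90|86|ed|46|c1|9d|9d|
→ t2 |90|46|ed|c1|c1|9d|9d|9d|
→ t3 |90|99|46|a9|ed|c0|c1|5d|

RES = [0x90, 0x99, 0x46, 0xa9, 0xed, 0xc0, 0xc1, 0x5d]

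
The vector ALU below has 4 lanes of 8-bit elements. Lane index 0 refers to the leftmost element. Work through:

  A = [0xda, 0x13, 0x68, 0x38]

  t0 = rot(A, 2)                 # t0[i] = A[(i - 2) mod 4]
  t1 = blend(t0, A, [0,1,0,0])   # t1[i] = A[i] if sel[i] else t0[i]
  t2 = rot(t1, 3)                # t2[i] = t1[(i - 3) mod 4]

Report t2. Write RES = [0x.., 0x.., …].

RES = [0x13, 0xda, 0x13, 0x68]

t0 = [0x68, 0x38, 0xda, 0x13]
t1 = [0x68, 0x13, 0xda, 0x13]
t2 = [0x13, 0xda, 0x13, 0x68]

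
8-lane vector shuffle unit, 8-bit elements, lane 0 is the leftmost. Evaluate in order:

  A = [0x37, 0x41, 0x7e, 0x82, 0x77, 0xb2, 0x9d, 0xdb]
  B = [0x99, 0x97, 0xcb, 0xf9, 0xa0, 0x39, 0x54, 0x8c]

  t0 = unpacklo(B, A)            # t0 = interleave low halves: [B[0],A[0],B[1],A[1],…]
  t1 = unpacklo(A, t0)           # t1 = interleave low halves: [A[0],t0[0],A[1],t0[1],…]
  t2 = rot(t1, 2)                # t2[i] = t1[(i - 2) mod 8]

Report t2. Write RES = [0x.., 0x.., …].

RES = [0x82, 0x41, 0x37, 0x99, 0x41, 0x37, 0x7e, 0x97]

→ t0 |99|37|97|41|cb|7e|f9|82|
→ t1 |37|99|41|37|7e|97|82|41|
→ t2 |82|41|37|99|41|37|7e|97|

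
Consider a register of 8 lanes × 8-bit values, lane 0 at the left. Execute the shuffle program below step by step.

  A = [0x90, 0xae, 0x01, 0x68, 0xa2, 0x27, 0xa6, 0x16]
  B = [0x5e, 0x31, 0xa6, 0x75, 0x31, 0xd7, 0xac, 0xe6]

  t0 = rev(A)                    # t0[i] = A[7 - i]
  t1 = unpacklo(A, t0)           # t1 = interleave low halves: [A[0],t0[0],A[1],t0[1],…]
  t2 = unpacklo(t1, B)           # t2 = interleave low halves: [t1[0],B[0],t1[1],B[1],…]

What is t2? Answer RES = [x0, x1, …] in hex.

RES = [ 0x90  0x5e  0x16  0x31  0xae  0xa6  0xa6  0x75 ]

t0 = [0x16, 0xa6, 0x27, 0xa2, 0x68, 0x01, 0xae, 0x90]
t1 = [0x90, 0x16, 0xae, 0xa6, 0x01, 0x27, 0x68, 0xa2]
t2 = [0x90, 0x5e, 0x16, 0x31, 0xae, 0xa6, 0xa6, 0x75]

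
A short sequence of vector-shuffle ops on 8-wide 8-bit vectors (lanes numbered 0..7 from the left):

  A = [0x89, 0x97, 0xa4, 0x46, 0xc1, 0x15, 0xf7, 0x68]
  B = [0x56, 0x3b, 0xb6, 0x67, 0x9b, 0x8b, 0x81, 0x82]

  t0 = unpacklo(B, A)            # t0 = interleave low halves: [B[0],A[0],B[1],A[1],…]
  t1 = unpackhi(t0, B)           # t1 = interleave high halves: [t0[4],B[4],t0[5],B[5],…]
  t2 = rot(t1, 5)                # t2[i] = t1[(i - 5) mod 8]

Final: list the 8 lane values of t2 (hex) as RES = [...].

→ t0 |56|89|3b|97|b6|a4|67|46|
→ t1 |b6|9b|a4|8b|67|81|46|82|
→ t2 |8b|67|81|46|82|b6|9b|a4|

RES = [ 0x8b  0x67  0x81  0x46  0x82  0xb6  0x9b  0xa4 ]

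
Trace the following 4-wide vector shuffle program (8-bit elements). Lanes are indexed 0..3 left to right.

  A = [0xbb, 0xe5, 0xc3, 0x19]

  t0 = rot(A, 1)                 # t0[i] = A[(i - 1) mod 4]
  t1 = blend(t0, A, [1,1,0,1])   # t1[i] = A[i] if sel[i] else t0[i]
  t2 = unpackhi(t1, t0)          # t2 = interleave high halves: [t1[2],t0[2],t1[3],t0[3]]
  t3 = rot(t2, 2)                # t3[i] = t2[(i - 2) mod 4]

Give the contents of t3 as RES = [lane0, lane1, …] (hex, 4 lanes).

RES = [0x19, 0xc3, 0xe5, 0xe5]

  t0: 19 bb e5 c3
  t1: bb e5 e5 19
  t2: e5 e5 19 c3
  t3: 19 c3 e5 e5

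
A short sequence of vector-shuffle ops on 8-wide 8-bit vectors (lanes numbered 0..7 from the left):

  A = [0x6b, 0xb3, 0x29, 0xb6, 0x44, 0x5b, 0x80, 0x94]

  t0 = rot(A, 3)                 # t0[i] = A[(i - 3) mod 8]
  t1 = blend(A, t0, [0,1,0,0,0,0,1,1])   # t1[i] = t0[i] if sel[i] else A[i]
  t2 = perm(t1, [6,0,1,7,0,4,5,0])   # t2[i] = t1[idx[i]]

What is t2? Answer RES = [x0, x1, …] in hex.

  t0: 5b 80 94 6b b3 29 b6 44
  t1: 6b 80 29 b6 44 5b b6 44
  t2: b6 6b 80 44 6b 44 5b 6b

RES = [ 0xb6  0x6b  0x80  0x44  0x6b  0x44  0x5b  0x6b ]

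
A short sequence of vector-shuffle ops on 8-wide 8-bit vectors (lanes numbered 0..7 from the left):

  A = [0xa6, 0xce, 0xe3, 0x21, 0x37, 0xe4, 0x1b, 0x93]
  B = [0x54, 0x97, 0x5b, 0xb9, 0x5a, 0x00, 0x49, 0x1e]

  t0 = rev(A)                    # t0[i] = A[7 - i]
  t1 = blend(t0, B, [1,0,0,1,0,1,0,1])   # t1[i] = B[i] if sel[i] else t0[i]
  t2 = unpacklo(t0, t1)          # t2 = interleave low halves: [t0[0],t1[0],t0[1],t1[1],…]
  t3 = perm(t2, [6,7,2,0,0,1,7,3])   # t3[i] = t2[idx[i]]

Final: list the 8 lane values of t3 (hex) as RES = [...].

→ t0 |93|1b|e4|37|21|e3|ce|a6|
→ t1 |54|1b|e4|b9|21|00|ce|1e|
→ t2 |93|54|1b|1b|e4|e4|37|b9|
→ t3 |37|b9|1b|93|93|54|b9|1b|

RES = [0x37, 0xb9, 0x1b, 0x93, 0x93, 0x54, 0xb9, 0x1b]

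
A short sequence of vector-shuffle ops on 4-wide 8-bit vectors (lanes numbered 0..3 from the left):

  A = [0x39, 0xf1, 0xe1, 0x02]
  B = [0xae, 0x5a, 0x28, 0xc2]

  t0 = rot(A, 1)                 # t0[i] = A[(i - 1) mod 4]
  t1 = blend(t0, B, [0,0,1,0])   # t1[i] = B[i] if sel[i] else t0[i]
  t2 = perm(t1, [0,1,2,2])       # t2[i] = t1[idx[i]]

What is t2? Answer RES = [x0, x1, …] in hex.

→ t0 |02|39|f1|e1|
→ t1 |02|39|28|e1|
→ t2 |02|39|28|28|

RES = [0x02, 0x39, 0x28, 0x28]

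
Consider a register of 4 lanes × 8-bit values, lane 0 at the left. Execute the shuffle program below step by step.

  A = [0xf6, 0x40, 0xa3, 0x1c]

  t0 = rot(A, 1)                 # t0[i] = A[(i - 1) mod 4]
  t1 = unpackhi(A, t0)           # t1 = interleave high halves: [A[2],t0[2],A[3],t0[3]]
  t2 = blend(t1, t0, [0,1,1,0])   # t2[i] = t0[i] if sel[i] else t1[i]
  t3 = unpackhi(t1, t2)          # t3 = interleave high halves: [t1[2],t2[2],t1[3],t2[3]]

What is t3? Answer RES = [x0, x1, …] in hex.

RES = [0x1c, 0x40, 0xa3, 0xa3]

t0 = [0x1c, 0xf6, 0x40, 0xa3]
t1 = [0xa3, 0x40, 0x1c, 0xa3]
t2 = [0xa3, 0xf6, 0x40, 0xa3]
t3 = [0x1c, 0x40, 0xa3, 0xa3]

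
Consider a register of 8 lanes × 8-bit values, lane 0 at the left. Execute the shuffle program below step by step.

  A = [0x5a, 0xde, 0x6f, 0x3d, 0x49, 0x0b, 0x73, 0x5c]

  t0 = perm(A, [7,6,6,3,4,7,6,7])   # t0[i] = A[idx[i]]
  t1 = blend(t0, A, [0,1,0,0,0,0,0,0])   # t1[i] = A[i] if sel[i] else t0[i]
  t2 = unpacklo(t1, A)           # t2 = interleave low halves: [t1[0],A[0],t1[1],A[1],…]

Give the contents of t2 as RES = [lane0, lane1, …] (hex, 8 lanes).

RES = [0x5c, 0x5a, 0xde, 0xde, 0x73, 0x6f, 0x3d, 0x3d]

t0 = [0x5c, 0x73, 0x73, 0x3d, 0x49, 0x5c, 0x73, 0x5c]
t1 = [0x5c, 0xde, 0x73, 0x3d, 0x49, 0x5c, 0x73, 0x5c]
t2 = [0x5c, 0x5a, 0xde, 0xde, 0x73, 0x6f, 0x3d, 0x3d]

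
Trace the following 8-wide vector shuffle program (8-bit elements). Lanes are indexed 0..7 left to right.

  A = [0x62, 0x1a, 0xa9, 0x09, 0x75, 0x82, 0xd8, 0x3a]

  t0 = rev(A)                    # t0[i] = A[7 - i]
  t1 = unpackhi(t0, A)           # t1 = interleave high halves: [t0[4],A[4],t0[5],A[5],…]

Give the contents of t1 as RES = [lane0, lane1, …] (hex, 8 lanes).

RES = [0x09, 0x75, 0xa9, 0x82, 0x1a, 0xd8, 0x62, 0x3a]

t0 = [0x3a, 0xd8, 0x82, 0x75, 0x09, 0xa9, 0x1a, 0x62]
t1 = [0x09, 0x75, 0xa9, 0x82, 0x1a, 0xd8, 0x62, 0x3a]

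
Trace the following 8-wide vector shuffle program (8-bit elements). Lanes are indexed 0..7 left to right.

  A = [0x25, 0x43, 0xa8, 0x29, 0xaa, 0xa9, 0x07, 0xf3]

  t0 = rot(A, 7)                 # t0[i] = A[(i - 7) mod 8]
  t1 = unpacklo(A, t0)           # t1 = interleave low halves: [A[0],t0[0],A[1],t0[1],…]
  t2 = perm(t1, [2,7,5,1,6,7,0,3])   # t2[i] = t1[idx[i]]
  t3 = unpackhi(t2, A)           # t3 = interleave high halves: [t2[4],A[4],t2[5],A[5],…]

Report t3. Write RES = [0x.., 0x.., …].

RES = [0x29, 0xaa, 0xaa, 0xa9, 0x25, 0x07, 0xa8, 0xf3]

→ t0 |43|a8|29|aa|a9|07|f3|25|
→ t1 |25|43|43|a8|a8|29|29|aa|
→ t2 |43|aa|29|43|29|aa|25|a8|
→ t3 |29|aa|aa|a9|25|07|a8|f3|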